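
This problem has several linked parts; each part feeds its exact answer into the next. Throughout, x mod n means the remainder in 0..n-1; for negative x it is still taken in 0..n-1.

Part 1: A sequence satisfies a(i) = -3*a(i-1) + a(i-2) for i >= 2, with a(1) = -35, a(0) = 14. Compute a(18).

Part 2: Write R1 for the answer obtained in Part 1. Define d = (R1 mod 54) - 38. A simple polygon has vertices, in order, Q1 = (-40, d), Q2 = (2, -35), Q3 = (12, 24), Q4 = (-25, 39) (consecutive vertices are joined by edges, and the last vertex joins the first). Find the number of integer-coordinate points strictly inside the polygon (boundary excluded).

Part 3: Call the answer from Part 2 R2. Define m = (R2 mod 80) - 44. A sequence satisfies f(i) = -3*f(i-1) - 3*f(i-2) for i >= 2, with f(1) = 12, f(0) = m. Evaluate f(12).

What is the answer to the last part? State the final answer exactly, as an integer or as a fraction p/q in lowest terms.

Part 1: a(2) = -3*(-35) + 1*(14) = 119; iterating: a(2)=119, a(3)=-392, a(4)=1295, a(5)=-4277, a(6)=14126, a(7)=-46655, a(8)=154091, a(9)=-508928, a(10)=1680875, a(11)=-5551553, a(12)=18335534, a(13)=-60558155, a(14)=200009999, a(15)=-660588152, a(16)=2181774455, a(17)=-7205911517, a(18)=23799509006; answer 23799509006
Part 2: R1 = 23799509006; d = -24; cross terms: (-40*-35 - 2*-24)=1448, (2*24 - 12*-35)=468, (12*39 - -25*24)=1068, (-25*-24 - -40*39)=2160; twice the area = |5144| = 5144; area = 2572; boundary points = 1 + 1 + 1 + 3 = 6; strictly interior points = area - boundary/2 + 1 = 2570; answer 2570
Part 3: R2 = 2570; m = -34; f(2) = -3*(12) - 3*(-34) = 66; iterating: f(2)=66, f(3)=-234, f(4)=504, f(5)=-810, f(6)=918, f(7)=-324, f(8)=-1782, f(9)=6318, f(10)=-13608, f(11)=21870, f(12)=-24786; answer -24786

-24786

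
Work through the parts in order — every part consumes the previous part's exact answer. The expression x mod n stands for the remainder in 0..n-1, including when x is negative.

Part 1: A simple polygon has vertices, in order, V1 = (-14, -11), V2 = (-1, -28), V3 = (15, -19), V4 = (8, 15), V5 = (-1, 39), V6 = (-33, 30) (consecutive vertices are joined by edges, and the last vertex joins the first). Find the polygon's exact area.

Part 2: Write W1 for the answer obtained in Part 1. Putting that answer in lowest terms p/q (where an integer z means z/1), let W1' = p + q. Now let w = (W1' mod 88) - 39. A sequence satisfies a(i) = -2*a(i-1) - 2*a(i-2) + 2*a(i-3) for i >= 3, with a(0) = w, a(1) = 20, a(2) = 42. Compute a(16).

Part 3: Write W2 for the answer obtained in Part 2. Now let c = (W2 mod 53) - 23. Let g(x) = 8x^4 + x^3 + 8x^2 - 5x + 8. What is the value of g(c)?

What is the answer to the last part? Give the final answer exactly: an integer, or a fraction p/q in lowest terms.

716

Part 1: cross terms: (-14*-28 - -1*-11)=381, (-1*-19 - 15*-28)=439, (15*15 - 8*-19)=377, (8*39 - -1*15)=327, (-1*30 - -33*39)=1257, (-33*-11 - -14*30)=783; twice the area = |3564| = 3564; area = 1782; answer 1782
Part 2: W1 = 1782; threaded value p + q = 1783; w = -16; a(3) = -2*(42) - 2*(20) + 2*(-16) = -156; iterating: a(3)=-156, a(4)=268, a(5)=-140, a(6)=-568, a(7)=1952, a(8)=-3048, a(9)=1056, a(10)=7888, a(11)=-23984, a(12)=34304, a(13)=-4864, a(14)=-106848, a(15)=292032, a(16)=-380096; answer -380096
Part 3: W2 = -380096; c = -3; 8*(-3)^4 + 1*(-3)^3 + 8*(-3)^2 - 5*(-3)^1 + 8 = (648) + (-27) + (72) + (15) + (8) = 716; answer 716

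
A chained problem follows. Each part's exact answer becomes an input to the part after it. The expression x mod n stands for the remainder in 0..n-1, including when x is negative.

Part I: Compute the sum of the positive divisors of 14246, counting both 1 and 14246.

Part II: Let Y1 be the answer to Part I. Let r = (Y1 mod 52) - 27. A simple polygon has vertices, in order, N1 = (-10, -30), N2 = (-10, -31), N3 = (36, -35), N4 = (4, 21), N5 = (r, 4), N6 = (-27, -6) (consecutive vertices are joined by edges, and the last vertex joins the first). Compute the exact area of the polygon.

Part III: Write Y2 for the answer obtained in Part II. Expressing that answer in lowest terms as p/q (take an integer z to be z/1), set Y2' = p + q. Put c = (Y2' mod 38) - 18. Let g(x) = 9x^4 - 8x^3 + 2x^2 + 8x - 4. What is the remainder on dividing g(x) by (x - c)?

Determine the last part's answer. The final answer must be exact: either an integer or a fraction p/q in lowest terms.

1118887

Part I: 14246 = 2 * 17 * 419; sigma = (1 + 2) * (1 + 17) * (1 + 419) = 3 * 18 * 420 = 22680; answer 22680
Part II: Y1 = 22680; r = -19; cross terms: (-10*-31 - -10*-30)=10, (-10*-35 - 36*-31)=1466, (36*21 - 4*-35)=896, (4*4 - -19*21)=415, (-19*-6 - -27*4)=222, (-27*-30 - -10*-6)=750; twice the area = |3759| = 3759; area = 3759/2; answer 3759/2
Part III: Y2 = 3759/2; threaded value p + q = 3761; c = 19; remainder = value at the root: 9*(19)^4 - 8*(19)^3 + 2*(19)^2 + 8*(19)^1 - 4 = (1172889) + (-54872) + (722) + (152) + (-4) = 1118887; answer 1118887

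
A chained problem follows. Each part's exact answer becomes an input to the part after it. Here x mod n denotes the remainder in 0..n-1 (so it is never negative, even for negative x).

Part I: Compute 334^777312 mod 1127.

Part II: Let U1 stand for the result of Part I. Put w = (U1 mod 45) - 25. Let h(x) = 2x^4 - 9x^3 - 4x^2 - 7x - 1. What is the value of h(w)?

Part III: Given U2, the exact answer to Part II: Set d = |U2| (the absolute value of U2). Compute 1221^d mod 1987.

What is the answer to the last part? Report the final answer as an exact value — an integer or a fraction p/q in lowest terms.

1463

Part I: squarings mod 1127: 334^1=334, 334^2=1110, 334^4=289, 334^8=123, 334^16=478, 334^32=830, 334^64=303, 334^128=522, 334^256=877, 334^512=515, 334^1024=380, 334^2048=144, 334^4096=450, 334^8192=767, 334^16384=1122, 334^32768=25, 334^65536=625, 334^131072=683, 334^262144=1038, 334^524288=32; 334^777312 = 334^32 * 334^64 * 334^1024 * 334^2048 * 334^4096 * 334^16384 * 334^32768 * 334^65536 * 334^131072 * 334^524288 = 8 (mod 1127); answer 8
Part II: U1 = 8; w = -17; 2*(-17)^4 - 9*(-17)^3 - 4*(-17)^2 - 7*(-17)^1 - 1 = (167042) + (44217) + (-1156) + (119) + (-1) = 210221; answer 210221
Part III: U2 = 210221; d = 210221; squarings mod 1987: 1221^1=1221, 1221^2=591, 1221^4=1556, 1221^8=970, 1221^16=1049, 1221^32=1590, 1221^64=636, 1221^128=1135, 1221^256=649, 1221^512=1944, 1221^1024=1849, 1221^2048=1161, 1221^4096=735, 1221^8192=1748, 1221^16384=1485, 1221^32768=1642, 1221^65536=1792, 1221^131072=272; 1221^210221 = 1221^1 * 1221^4 * 1221^8 * 1221^32 * 1221^256 * 1221^1024 * 1221^4096 * 1221^8192 * 1221^65536 * 1221^131072 = 1463 (mod 1987); answer 1463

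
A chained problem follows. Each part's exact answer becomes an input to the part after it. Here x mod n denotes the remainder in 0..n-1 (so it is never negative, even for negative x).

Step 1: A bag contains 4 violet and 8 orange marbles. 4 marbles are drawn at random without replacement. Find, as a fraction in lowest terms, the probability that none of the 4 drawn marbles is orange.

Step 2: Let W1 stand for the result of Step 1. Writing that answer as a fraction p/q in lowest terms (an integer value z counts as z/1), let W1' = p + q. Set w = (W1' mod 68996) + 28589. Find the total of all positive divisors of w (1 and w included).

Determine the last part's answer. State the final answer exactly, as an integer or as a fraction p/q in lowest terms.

53376

Step 1: total draws C(12,4) = 495; favorable C(4,4) = 1; P = 1/495; answer 1/495
Step 2: W1 = 1/495; threaded value p + q = 496; w = 29085; 29085 = 3 * 5 * 7 * 277; sigma = (1 + 3) * (1 + 5) * (1 + 7) * (1 + 277) = 4 * 6 * 8 * 278 = 53376; answer 53376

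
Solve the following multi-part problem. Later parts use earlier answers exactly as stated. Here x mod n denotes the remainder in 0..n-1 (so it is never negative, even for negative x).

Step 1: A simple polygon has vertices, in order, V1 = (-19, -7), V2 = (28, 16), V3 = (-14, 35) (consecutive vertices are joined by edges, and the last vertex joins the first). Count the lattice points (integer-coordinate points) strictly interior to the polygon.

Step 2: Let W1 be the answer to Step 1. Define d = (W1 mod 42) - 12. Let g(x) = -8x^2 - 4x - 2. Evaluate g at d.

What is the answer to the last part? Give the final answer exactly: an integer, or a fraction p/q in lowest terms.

Step 1: cross terms: (-19*16 - 28*-7)=-108, (28*35 - -14*16)=1204, (-14*-7 - -19*35)=763; twice the area = |1859| = 1859; area = 1859/2; boundary points = 1 + 1 + 1 = 3; strictly interior points = area - boundary/2 + 1 = 929; answer 929
Step 2: W1 = 929; d = -7; -8*(-7)^2 - 4*(-7)^1 - 2 = (-392) + (28) + (-2) = -366; answer -366

-366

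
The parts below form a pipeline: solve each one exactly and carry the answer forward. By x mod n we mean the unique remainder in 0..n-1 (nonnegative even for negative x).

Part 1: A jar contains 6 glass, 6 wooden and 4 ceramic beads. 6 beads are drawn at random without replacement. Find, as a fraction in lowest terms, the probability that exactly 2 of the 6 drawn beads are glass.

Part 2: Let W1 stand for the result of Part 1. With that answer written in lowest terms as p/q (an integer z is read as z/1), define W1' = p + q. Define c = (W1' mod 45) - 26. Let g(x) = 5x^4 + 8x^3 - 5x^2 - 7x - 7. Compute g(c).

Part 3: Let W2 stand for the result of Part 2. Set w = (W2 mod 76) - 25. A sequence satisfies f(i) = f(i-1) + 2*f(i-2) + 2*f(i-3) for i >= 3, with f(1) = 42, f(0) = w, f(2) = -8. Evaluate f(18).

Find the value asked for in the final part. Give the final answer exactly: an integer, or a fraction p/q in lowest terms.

25589660

Part 1: total draws C(16,6) = 8008; favorable C(6,2)*C(10,4) = 3150; P = 225/572; answer 225/572
Part 2: W1 = 225/572; threaded value p + q = 797; c = 6; 5*(6)^4 + 8*(6)^3 - 5*(6)^2 - 7*(6)^1 - 7 = (6480) + (1728) + (-180) + (-42) + (-7) = 7979; answer 7979
Part 3: W2 = 7979; w = 50; f(3) = 1*(-8) + 2*(42) + 2*(50) = 176; iterating: f(3)=176, f(4)=244, f(5)=580, f(6)=1420, f(7)=3068, f(8)=7068, f(9)=16044, f(10)=36316, f(11)=82540, f(12)=187260, f(13)=424972, f(14)=964572, f(15)=2189036, f(16)=4968124, f(17)=11275340, f(18)=25589660; answer 25589660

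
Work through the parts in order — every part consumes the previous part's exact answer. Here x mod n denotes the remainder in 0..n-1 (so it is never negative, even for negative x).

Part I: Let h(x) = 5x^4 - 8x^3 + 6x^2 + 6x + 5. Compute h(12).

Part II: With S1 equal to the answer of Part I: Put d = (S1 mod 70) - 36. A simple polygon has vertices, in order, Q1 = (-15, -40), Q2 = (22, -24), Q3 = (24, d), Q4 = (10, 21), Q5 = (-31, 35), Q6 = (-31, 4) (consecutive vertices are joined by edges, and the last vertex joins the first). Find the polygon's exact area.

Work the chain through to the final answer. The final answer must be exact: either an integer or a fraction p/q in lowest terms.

Part I: 5*(12)^4 - 8*(12)^3 + 6*(12)^2 + 6*(12)^1 + 5 = (103680) + (-13824) + (864) + (72) + (5) = 90797; answer 90797
Part II: S1 = 90797; d = -29; cross terms: (-15*-24 - 22*-40)=1240, (22*-29 - 24*-24)=-62, (24*21 - 10*-29)=794, (10*35 - -31*21)=1001, (-31*4 - -31*35)=961, (-31*-40 - -15*4)=1300; twice the area = |5234| = 5234; area = 2617; answer 2617

2617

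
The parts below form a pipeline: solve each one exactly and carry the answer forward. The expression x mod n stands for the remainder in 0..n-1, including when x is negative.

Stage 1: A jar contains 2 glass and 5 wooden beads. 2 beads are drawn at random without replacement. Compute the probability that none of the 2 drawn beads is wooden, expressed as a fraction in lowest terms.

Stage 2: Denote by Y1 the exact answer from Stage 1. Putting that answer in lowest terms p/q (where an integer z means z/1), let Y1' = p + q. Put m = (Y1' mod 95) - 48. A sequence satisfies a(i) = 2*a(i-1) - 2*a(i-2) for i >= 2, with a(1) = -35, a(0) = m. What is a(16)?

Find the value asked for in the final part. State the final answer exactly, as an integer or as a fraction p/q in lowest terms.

-6656

Stage 1: total draws C(7,2) = 21; favorable C(2,2) = 1; P = 1/21; answer 1/21
Stage 2: Y1 = 1/21; threaded value p + q = 22; m = -26; a(2) = 2*(-35) - 2*(-26) = -18; iterating: a(2)=-18, a(3)=34, a(4)=104, a(5)=140, a(6)=72, a(7)=-136, a(8)=-416, a(9)=-560, a(10)=-288, a(11)=544, a(12)=1664, a(13)=2240, a(14)=1152, a(15)=-2176, a(16)=-6656; answer -6656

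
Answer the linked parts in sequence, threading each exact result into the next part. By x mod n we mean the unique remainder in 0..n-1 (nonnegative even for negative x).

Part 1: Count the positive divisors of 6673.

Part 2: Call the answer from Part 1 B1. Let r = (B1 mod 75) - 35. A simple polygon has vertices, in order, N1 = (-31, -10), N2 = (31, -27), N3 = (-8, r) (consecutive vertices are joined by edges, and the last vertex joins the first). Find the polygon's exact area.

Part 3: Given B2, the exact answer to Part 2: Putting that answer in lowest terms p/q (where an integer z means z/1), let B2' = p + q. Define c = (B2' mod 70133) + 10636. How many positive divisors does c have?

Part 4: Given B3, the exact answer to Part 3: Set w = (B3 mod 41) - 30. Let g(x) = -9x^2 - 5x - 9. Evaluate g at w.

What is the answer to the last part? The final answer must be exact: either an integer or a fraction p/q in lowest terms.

-5073

Part 1: 6673 is prime, so its only divisors are 1 and 6673; count = 2; answer 2
Part 2: B1 = 2; r = -33; cross terms: (-31*-27 - 31*-10)=1147, (31*-33 - -8*-27)=-1239, (-8*-10 - -31*-33)=-943; twice the area = |-1035| = 1035; area = 1035/2; answer 1035/2
Part 3: B2 = 1035/2; threaded value p + q = 1037; c = 11673; 11673 = 3^2 * 1297; number of divisors = (2+1) * (1+1) = 6; answer 6
Part 4: B3 = 6; w = -24; -9*(-24)^2 - 5*(-24)^1 - 9 = (-5184) + (120) + (-9) = -5073; answer -5073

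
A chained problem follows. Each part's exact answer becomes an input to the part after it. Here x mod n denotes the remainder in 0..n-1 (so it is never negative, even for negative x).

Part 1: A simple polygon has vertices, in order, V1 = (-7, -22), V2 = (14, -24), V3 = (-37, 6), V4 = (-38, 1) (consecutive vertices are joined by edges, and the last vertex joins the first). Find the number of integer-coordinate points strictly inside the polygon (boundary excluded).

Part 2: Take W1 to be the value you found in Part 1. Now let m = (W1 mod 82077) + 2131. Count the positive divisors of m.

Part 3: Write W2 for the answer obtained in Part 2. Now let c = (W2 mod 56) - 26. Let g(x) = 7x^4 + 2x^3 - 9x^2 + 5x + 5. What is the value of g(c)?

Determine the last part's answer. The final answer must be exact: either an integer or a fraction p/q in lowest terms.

Part 1: cross terms: (-7*-24 - 14*-22)=476, (14*6 - -37*-24)=-804, (-37*1 - -38*6)=191, (-38*-22 - -7*1)=843; twice the area = |706| = 706; area = 353; boundary points = 1 + 3 + 1 + 1 = 6; strictly interior points = area - boundary/2 + 1 = 351; answer 351
Part 2: W1 = 351; m = 2482; 2482 = 2 * 17 * 73; number of divisors = (1+1) * (1+1) * (1+1) = 8; answer 8
Part 3: W2 = 8; c = -18; 7*(-18)^4 + 2*(-18)^3 - 9*(-18)^2 + 5*(-18)^1 + 5 = (734832) + (-11664) + (-2916) + (-90) + (5) = 720167; answer 720167

720167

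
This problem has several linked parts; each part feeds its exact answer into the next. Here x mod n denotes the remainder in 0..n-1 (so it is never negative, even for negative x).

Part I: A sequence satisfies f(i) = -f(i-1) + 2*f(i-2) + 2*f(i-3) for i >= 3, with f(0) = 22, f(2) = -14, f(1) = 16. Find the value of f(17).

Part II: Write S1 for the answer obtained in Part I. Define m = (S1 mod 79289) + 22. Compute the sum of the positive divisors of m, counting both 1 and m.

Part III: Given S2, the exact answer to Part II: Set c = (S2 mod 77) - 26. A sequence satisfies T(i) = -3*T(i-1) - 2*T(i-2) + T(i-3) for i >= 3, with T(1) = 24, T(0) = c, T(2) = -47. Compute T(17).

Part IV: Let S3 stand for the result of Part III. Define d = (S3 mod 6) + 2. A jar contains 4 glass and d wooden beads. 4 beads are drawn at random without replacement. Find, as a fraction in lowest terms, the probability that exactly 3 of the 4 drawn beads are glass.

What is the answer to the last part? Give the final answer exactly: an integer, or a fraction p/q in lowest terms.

4/35

Part I: f(3) = -1*(-14) + 2*(16) + 2*(22) = 90; iterating: f(3)=90, f(4)=-86, f(5)=238, f(6)=-230, f(7)=534, f(8)=-518, f(9)=1126, f(10)=-1094, f(11)=2310, f(12)=-2246, f(13)=4678, f(14)=-4550, f(15)=9414, f(16)=-9158, f(17)=18886; answer 18886
Part II: S1 = 18886; m = 18908; 18908 = 2^2 * 29 * 163; sigma = (1 + 2 + 4) * (1 + 29) * (1 + 163) = 7 * 30 * 164 = 34440; answer 34440
Part III: S2 = 34440; c = -5; T(3) = -3*(-47) - 2*(24) + 1*(-5) = 88; iterating: T(3)=88, T(4)=-146, T(5)=215, T(6)=-265, T(7)=219, T(8)=88, T(9)=-967, T(10)=2944, T(11)=-6810, T(12)=13575, T(13)=-24161, T(14)=38523, T(15)=-53672, T(16)=59809, T(17)=-33560; answer -33560
Part IV: S3 = -33560; d = 6; total draws C(10,4) = 210; favorable C(4,3)*C(6,1) = 24; P = 4/35; answer 4/35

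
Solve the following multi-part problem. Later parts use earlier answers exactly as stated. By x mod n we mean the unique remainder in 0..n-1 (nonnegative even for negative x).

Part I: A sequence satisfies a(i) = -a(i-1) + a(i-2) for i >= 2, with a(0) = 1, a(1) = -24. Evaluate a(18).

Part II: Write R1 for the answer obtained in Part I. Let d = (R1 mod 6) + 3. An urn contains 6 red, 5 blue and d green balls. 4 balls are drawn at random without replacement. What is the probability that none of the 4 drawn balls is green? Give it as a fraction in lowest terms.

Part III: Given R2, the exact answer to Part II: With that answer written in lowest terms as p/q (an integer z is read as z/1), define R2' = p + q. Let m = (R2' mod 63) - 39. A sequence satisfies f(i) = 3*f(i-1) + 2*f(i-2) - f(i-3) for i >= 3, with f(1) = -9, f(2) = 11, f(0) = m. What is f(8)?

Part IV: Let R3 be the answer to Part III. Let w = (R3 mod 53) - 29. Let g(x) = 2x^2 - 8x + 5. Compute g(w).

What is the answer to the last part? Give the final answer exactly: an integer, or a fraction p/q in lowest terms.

Part I: a(2) = -1*(-24) + 1*(1) = 25; iterating: a(2)=25, a(3)=-49, a(4)=74, a(5)=-123, a(6)=197, a(7)=-320, a(8)=517, a(9)=-837, a(10)=1354, a(11)=-2191, a(12)=3545, a(13)=-5736, a(14)=9281, a(15)=-15017, a(16)=24298, a(17)=-39315, a(18)=63613; answer 63613
Part II: R1 = 63613; d = 4; total draws C(15,4) = 1365; favorable C(11,4) = 330; P = 22/91; answer 22/91
Part III: R2 = 22/91; threaded value p + q = 113; m = 11; f(3) = 3*(11) + 2*(-9) - 1*(11) = 4; iterating: f(3)=4, f(4)=43, f(5)=126, f(6)=460, f(7)=1589, f(8)=5561; answer 5561
Part IV: R3 = 5561; w = 20; 2*(20)^2 - 8*(20)^1 + 5 = (800) + (-160) + (5) = 645; answer 645

645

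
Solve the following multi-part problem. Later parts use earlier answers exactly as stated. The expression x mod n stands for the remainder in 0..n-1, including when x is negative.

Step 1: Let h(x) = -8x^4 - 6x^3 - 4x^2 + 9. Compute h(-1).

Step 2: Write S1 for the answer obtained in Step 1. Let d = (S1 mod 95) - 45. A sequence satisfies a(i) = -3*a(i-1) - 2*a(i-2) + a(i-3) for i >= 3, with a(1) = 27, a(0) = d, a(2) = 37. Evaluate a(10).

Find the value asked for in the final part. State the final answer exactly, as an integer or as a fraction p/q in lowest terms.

Step 1: -8*(-1)^4 - 6*(-1)^3 - 4*(-1)^2 + 9 = (-8) + (6) + (-4) + (9) = 3; answer 3
Step 2: S1 = 3; d = -42; a(3) = -3*(37) - 2*(27) + 1*(-42) = -207; iterating: a(3)=-207, a(4)=574, a(5)=-1271, a(6)=2458, a(7)=-4258, a(8)=6587, a(9)=-8787, a(10)=8929; answer 8929

8929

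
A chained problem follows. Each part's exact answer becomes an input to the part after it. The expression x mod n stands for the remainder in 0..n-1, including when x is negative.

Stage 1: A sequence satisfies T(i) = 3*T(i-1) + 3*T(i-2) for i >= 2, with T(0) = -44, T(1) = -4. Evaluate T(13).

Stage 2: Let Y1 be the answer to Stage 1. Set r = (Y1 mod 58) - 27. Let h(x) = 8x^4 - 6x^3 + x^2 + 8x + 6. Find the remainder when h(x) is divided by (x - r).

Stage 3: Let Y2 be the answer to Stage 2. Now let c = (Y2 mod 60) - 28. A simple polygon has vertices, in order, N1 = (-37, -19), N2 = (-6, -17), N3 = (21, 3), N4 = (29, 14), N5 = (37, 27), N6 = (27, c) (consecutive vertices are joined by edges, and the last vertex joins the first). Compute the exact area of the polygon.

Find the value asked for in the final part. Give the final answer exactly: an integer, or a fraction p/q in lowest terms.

967

Stage 1: T(2) = 3*(-4) + 3*(-44) = -144; iterating: T(2)=-144, T(3)=-444, T(4)=-1764, T(5)=-6624, T(6)=-25164, T(7)=-95364, T(8)=-361584, T(9)=-1370844, T(10)=-5197284, T(11)=-19704384, T(12)=-74705004, T(13)=-283228164; answer -283228164
Stage 2: Y1 = -283228164; r = 19; remainder = value at the root: 8*(19)^4 - 6*(19)^3 + 1*(19)^2 + 8*(19)^1 + 6 = (1042568) + (-41154) + (361) + (152) + (6) = 1001933; answer 1001933
Stage 3: Y2 = 1001933; c = 25; cross terms: (-37*-17 - -6*-19)=515, (-6*3 - 21*-17)=339, (21*14 - 29*3)=207, (29*27 - 37*14)=265, (37*25 - 27*27)=196, (27*-19 - -37*25)=412; twice the area = |1934| = 1934; area = 967; answer 967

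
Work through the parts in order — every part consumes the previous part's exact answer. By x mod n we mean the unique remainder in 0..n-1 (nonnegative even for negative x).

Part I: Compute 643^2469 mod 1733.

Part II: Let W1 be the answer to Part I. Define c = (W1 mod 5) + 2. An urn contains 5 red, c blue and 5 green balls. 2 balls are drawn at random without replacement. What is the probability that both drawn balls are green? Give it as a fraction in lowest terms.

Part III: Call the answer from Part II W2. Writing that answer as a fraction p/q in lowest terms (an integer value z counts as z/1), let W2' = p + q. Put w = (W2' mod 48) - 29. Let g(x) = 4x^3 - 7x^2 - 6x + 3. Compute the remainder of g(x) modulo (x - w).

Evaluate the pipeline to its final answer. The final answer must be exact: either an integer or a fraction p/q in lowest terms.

Part I: squarings mod 1733: 643^1=643, 643^2=995, 643^4=482, 643^8=102, 643^16=6, 643^32=36, 643^64=1296, 643^128=339, 643^256=543, 643^512=239, 643^1024=1665, 643^2048=1158; 643^2469 = 643^1 * 643^4 * 643^32 * 643^128 * 643^256 * 643^2048 = 796 (mod 1733); answer 796
Part II: W1 = 796; c = 3; total draws C(13,2) = 78; favorable C(5,2) = 10; P = 5/39; answer 5/39
Part III: W2 = 5/39; threaded value p + q = 44; w = 15; remainder = value at the root: 4*(15)^3 - 7*(15)^2 - 6*(15)^1 + 3 = (13500) + (-1575) + (-90) + (3) = 11838; answer 11838

11838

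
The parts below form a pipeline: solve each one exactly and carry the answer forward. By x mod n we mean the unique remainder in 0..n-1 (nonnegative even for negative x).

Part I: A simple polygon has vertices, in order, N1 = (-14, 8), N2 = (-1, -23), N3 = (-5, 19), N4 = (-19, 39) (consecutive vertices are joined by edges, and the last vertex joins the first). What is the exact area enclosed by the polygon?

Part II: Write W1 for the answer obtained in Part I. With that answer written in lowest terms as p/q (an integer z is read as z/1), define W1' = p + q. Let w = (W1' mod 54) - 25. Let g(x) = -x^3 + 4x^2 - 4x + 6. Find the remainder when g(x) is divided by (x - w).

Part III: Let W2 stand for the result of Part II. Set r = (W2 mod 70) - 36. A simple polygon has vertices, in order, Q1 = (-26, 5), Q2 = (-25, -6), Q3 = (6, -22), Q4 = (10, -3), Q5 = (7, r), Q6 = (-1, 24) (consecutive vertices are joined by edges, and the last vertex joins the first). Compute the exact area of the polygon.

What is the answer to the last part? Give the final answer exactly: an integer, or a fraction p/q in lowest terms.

Part I: cross terms: (-14*-23 - -1*8)=330, (-1*19 - -5*-23)=-134, (-5*39 - -19*19)=166, (-19*8 - -14*39)=394; twice the area = |756| = 756; area = 378; answer 378
Part II: W1 = 378; threaded value p + q = 379; w = -24; remainder = value at the root: -1*(-24)^3 + 4*(-24)^2 - 4*(-24)^1 + 6 = (13824) + (2304) + (96) + (6) = 16230; answer 16230
Part III: W2 = 16230; r = 24; cross terms: (-26*-6 - -25*5)=281, (-25*-22 - 6*-6)=586, (6*-3 - 10*-22)=202, (10*24 - 7*-3)=261, (7*24 - -1*24)=192, (-1*5 - -26*24)=619; twice the area = |2141| = 2141; area = 2141/2; answer 2141/2

2141/2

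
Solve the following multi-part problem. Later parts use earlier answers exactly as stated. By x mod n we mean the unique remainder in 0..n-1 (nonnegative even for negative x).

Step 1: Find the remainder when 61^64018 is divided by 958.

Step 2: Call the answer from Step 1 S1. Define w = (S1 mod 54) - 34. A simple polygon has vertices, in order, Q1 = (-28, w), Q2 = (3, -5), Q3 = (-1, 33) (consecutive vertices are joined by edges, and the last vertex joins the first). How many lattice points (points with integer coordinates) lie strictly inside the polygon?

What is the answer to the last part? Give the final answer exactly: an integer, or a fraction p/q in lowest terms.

Step 1: squarings mod 958: 61^1=61, 61^2=847, 61^4=825, 61^8=445, 61^16=677, 61^32=405, 61^64=207, 61^128=697, 61^256=103, 61^512=71, 61^1024=251, 61^2048=731, 61^4096=755, 61^8192=15, 61^16384=225, 61^32768=809; 61^64018 = 61^2 * 61^16 * 61^512 * 61^2048 * 61^4096 * 61^8192 * 61^16384 * 61^32768 = 27 (mod 958); answer 27
Step 2: S1 = 27; w = -7; cross terms: (-28*-5 - 3*-7)=161, (3*33 - -1*-5)=94, (-1*-7 - -28*33)=931; twice the area = |1186| = 1186; area = 593; boundary points = 1 + 2 + 1 = 4; strictly interior points = area - boundary/2 + 1 = 592; answer 592

592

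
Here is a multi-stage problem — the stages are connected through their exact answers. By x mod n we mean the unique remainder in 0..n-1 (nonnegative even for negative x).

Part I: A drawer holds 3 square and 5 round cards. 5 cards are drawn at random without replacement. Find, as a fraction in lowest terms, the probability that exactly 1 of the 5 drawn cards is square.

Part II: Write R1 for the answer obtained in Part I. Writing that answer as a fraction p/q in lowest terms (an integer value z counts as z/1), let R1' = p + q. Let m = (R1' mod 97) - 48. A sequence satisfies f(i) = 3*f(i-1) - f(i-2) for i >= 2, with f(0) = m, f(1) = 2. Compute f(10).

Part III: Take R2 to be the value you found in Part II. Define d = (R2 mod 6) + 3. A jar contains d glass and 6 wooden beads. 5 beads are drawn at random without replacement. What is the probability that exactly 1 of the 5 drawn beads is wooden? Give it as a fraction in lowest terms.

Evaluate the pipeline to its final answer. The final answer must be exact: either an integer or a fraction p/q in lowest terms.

Part I: total draws C(8,5) = 56; favorable C(3,1)*C(5,4) = 15; P = 15/56; answer 15/56
Part II: R1 = 15/56; threaded value p + q = 71; m = 23; f(2) = 3*(2) - 1*(23) = -17; iterating: f(2)=-17, f(3)=-53, f(4)=-142, f(5)=-373, f(6)=-977, f(7)=-2558, f(8)=-6697, f(9)=-17533, f(10)=-45902; answer -45902
Part III: R2 = -45902; d = 7; total draws C(13,5) = 1287; favorable C(6,1)*C(7,4) = 210; P = 70/429; answer 70/429

70/429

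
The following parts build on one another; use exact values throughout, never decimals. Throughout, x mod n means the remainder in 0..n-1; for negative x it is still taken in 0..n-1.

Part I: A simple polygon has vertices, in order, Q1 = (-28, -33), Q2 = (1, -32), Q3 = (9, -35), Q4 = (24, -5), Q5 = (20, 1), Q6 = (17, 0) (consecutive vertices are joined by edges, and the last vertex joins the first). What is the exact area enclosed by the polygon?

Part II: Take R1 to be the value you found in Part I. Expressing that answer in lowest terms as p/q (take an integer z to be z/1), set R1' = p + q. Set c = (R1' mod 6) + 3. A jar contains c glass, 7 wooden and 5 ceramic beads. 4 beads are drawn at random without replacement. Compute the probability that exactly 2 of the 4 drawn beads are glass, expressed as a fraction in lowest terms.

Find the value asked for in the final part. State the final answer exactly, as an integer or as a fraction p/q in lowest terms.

Part I: cross terms: (-28*-32 - 1*-33)=929, (1*-35 - 9*-32)=253, (9*-5 - 24*-35)=795, (24*1 - 20*-5)=124, (20*0 - 17*1)=-17, (17*-33 - -28*0)=-561; twice the area = |1523| = 1523; area = 1523/2; answer 1523/2
Part II: R1 = 1523/2; threaded value p + q = 1525; c = 4; total draws C(16,4) = 1820; favorable C(4,2)*C(12,2) = 396; P = 99/455; answer 99/455

99/455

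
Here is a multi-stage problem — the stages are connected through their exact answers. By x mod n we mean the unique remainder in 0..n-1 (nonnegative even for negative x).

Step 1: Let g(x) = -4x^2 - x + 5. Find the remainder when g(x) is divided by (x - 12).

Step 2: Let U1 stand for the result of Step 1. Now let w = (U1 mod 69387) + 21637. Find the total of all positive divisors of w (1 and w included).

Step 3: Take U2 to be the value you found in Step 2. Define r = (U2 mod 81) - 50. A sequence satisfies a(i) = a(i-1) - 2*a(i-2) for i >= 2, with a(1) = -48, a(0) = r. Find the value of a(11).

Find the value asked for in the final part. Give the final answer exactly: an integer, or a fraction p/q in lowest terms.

-2006

Step 1: remainder = value at the root: -4*(12)^2 - 1*(12)^1 + 5 = (-576) + (-12) + (5) = -583; answer -583
Step 2: U1 = -583; w = 90441; 90441 = 3^2 * 13 * 773; sigma = (1 + 3 + 9) * (1 + 13) * (1 + 773) = 13 * 14 * 774 = 140868; answer 140868
Step 3: U2 = 140868; r = -41; a(2) = 1*(-48) - 2*(-41) = 34; iterating: a(2)=34, a(3)=130, a(4)=62, a(5)=-198, a(6)=-322, a(7)=74, a(8)=718, a(9)=570, a(10)=-866, a(11)=-2006; answer -2006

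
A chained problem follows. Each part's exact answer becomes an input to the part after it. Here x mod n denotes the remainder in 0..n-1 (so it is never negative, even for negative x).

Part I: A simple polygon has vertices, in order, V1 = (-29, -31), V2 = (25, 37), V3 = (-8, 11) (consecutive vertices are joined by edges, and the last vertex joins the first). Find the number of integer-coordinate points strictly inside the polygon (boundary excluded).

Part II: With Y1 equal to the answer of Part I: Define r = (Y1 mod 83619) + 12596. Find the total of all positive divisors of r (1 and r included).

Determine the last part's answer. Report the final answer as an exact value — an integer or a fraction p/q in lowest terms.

Part I: cross terms: (-29*37 - 25*-31)=-298, (25*11 - -8*37)=571, (-8*-31 - -29*11)=567; twice the area = |840| = 840; area = 420; boundary points = 2 + 1 + 21 = 24; strictly interior points = area - boundary/2 + 1 = 409; answer 409
Part II: Y1 = 409; r = 13005; 13005 = 3^2 * 5 * 17^2; sigma = (1 + 3 + 9) * (1 + 5) * (1 + 17 + 289) = 13 * 6 * 307 = 23946; answer 23946

23946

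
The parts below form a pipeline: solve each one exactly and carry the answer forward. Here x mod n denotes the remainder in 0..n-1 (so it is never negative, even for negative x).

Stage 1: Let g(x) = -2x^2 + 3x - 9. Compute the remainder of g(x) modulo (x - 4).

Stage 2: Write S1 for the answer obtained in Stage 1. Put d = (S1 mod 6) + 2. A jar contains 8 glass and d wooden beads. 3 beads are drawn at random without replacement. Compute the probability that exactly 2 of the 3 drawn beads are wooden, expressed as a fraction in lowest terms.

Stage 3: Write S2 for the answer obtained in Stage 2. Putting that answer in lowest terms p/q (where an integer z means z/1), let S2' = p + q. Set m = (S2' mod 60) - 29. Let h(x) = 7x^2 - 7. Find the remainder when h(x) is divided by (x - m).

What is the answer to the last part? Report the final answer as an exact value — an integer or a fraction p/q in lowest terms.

Stage 1: remainder = value at the root: -2*(4)^2 + 3*(4)^1 - 9 = (-32) + (12) + (-9) = -29; answer -29
Stage 2: S1 = -29; d = 3; total draws C(11,3) = 165; favorable C(3,2)*C(8,1) = 24; P = 8/55; answer 8/55
Stage 3: S2 = 8/55; threaded value p + q = 63; m = -26; remainder = value at the root: 7*(-26)^2 - 7 = (4732) + (-7) = 4725; answer 4725

4725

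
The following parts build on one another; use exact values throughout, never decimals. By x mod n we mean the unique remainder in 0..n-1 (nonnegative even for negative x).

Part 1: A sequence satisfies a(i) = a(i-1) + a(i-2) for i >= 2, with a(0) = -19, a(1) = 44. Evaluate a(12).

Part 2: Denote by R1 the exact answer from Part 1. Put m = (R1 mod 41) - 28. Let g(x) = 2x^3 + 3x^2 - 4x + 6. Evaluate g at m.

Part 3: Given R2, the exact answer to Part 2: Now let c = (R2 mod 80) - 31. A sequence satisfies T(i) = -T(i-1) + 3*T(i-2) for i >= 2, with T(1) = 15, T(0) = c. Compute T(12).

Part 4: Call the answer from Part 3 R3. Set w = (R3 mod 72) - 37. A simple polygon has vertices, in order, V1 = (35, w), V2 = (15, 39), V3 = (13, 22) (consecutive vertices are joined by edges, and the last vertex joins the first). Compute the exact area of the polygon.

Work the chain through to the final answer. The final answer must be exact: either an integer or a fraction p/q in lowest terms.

Part 1: a(2) = 1*(44) + 1*(-19) = 25; iterating: a(2)=25, a(3)=69, a(4)=94, a(5)=163, a(6)=257, a(7)=420, a(8)=677, a(9)=1097, a(10)=1774, a(11)=2871, a(12)=4645; answer 4645
Part 2: R1 = 4645; m = -16; 2*(-16)^3 + 3*(-16)^2 - 4*(-16)^1 + 6 = (-8192) + (768) + (64) + (6) = -7354; answer -7354
Part 3: R2 = -7354; c = -25; T(2) = -1*(15) + 3*(-25) = -90; iterating: T(2)=-90, T(3)=135, T(4)=-405, T(5)=810, T(6)=-2025, T(7)=4455, T(8)=-10530, T(9)=23895, T(10)=-55485, T(11)=127170, T(12)=-293625; answer -293625
Part 4: R3 = -293625; w = 26; cross terms: (35*39 - 15*26)=975, (15*22 - 13*39)=-177, (13*26 - 35*22)=-432; twice the area = |366| = 366; area = 183; answer 183

183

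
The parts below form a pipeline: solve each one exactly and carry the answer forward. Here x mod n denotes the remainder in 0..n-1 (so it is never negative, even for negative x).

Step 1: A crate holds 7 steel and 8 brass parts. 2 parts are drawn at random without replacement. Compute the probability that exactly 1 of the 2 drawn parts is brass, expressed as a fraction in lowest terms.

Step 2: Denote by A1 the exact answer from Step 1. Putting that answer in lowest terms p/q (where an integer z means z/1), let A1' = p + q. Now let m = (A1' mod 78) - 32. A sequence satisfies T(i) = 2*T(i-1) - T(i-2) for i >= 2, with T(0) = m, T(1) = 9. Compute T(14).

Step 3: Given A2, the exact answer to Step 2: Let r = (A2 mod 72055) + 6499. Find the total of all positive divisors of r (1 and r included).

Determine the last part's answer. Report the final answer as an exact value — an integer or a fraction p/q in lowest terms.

10116

Step 1: total draws C(15,2) = 105; favorable C(8,1)*C(7,1) = 56; P = 8/15; answer 8/15
Step 2: A1 = 8/15; threaded value p + q = 23; m = -9; T(2) = 2*(9) - 1*(-9) = 27; iterating: T(2)=27, T(3)=45, T(4)=63, T(5)=81, T(6)=99, T(7)=117, T(8)=135, T(9)=153, T(10)=171, T(11)=189, T(12)=207, T(13)=225, T(14)=243; answer 243
Step 3: A2 = 243; r = 6742; 6742 = 2 * 3371; sigma = (1 + 2) * (1 + 3371) = 3 * 3372 = 10116; answer 10116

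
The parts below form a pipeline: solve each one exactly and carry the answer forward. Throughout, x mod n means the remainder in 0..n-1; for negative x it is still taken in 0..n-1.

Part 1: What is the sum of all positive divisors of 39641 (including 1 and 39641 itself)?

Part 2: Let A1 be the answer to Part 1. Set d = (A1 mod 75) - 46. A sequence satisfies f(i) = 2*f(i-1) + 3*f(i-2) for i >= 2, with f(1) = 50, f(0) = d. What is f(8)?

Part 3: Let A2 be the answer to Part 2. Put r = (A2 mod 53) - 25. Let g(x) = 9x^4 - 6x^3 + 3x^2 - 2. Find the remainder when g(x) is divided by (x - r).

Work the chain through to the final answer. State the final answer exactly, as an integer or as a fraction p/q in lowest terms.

Part 1: 39641 = 7^2 * 809; sigma = (1 + 7 + 49) * (1 + 809) = 57 * 810 = 46170; answer 46170
Part 2: A1 = 46170; d = -1; f(2) = 2*(50) + 3*(-1) = 97; iterating: f(2)=97, f(3)=344, f(4)=979, f(5)=2990, f(6)=8917, f(7)=26804, f(8)=80359; answer 80359
Part 3: A2 = 80359; r = -14; remainder = value at the root: 9*(-14)^4 - 6*(-14)^3 + 3*(-14)^2 - 2 = (345744) + (16464) + (588) + (-2) = 362794; answer 362794

362794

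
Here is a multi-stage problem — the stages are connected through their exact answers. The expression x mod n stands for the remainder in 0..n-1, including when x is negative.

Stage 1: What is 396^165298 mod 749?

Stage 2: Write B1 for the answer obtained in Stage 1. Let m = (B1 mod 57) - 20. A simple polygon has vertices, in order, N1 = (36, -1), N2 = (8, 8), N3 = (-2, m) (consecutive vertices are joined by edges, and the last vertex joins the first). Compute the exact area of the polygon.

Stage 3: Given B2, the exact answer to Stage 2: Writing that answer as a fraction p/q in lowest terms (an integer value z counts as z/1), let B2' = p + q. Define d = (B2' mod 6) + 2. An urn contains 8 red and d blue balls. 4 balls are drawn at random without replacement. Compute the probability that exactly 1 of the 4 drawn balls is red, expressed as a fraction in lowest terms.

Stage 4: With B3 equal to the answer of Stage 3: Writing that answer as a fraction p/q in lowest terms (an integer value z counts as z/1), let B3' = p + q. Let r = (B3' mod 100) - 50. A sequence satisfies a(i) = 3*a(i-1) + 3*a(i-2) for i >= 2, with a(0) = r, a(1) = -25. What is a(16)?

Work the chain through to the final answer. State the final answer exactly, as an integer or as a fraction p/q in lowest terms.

Stage 1: squarings mod 749: 396^1=396, 396^2=275, 396^4=725, 396^8=576, 396^16=718, 396^32=212, 396^64=4, 396^128=16, 396^256=256, 396^512=373, 396^1024=564, 396^2048=520, 396^4096=11, 396^8192=121, 396^16384=410, 396^32768=324, 396^65536=116, 396^131072=723; 396^165298 = 396^2 * 396^16 * 396^32 * 396^128 * 396^256 * 396^1024 * 396^32768 * 396^131072 = 256 (mod 749); answer 256
Stage 2: B1 = 256; m = 8; cross terms: (36*8 - 8*-1)=296, (8*8 - -2*8)=80, (-2*-1 - 36*8)=-286; twice the area = |90| = 90; area = 45; answer 45
Stage 3: B2 = 45; threaded value p + q = 46; d = 6; total draws C(14,4) = 1001; favorable C(8,1)*C(6,3) = 160; P = 160/1001; answer 160/1001
Stage 4: B3 = 160/1001; threaded value p + q = 1161; r = 11; a(2) = 3*(-25) + 3*(11) = -42; iterating: a(2)=-42, a(3)=-201, a(4)=-729, a(5)=-2790, a(6)=-10557, a(7)=-40041, a(8)=-151794, a(9)=-575505, a(10)=-2181897, a(11)=-8272206, a(12)=-31362309, a(13)=-118903545, a(14)=-450797562, a(15)=-1709103321, a(16)=-6479702649; answer -6479702649

-6479702649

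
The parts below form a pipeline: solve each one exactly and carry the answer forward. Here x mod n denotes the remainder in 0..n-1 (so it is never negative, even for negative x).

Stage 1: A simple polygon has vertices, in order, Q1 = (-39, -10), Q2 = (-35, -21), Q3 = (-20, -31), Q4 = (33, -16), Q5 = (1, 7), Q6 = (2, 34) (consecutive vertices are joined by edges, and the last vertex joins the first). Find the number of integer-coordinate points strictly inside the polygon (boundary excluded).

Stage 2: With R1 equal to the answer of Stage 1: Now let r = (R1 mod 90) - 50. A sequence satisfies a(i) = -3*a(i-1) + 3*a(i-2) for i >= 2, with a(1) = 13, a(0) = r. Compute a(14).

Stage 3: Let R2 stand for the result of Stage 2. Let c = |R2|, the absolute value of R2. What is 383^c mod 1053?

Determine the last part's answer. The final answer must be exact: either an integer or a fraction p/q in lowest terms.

Stage 1: cross terms: (-39*-21 - -35*-10)=469, (-35*-31 - -20*-21)=665, (-20*-16 - 33*-31)=1343, (33*7 - 1*-16)=247, (1*34 - 2*7)=20, (2*-10 - -39*34)=1306; twice the area = |4050| = 4050; area = 2025; boundary points = 1 + 5 + 1 + 1 + 1 + 1 = 10; strictly interior points = area - boundary/2 + 1 = 2021; answer 2021
Stage 2: R1 = 2021; r = -9; a(2) = -3*(13) + 3*(-9) = -66; iterating: a(2)=-66, a(3)=237, a(4)=-909, a(5)=3438, a(6)=-13041, a(7)=49437, a(8)=-187434, a(9)=710613, a(10)=-2694141, a(11)=10214262, a(12)=-38725209, a(13)=146818413, a(14)=-556630866; answer -556630866
Stage 3: R2 = -556630866; c = 556630866; squarings mod 1053: 383^1=383, 383^2=322, 383^4=490, 383^8=16, 383^16=256, 383^32=250, 383^64=373, 383^128=133, 383^256=841, 383^512=718, 383^1024=607, 383^2048=952, 383^4096=724, 383^8192=835, 383^16384=139, 383^32768=367, 383^65536=958, 383^131072=601, 383^262144=22, 383^524288=484, 383^1048576=490, 383^2097152=16, 383^4194304=256, 383^8388608=250, 383^16777216=373, 383^33554432=133, 383^67108864=841, 383^134217728=718, 383^268435456=607, 383^536870912=952; 383^556630866 = 383^2 * 383^16 * 383^64 * 383^256 * 383^512 * 383^32768 * 383^65536 * 383^262144 * 383^524288 * 383^2097152 * 383^16777216 * 383^536870912 = 649 (mod 1053); answer 649

649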